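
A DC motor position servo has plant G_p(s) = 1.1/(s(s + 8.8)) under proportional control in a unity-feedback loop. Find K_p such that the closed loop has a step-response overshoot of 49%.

From %OS = 100·exp(−πζ/√(1−ζ²)) = 49%, ζ = −ln(0.49)/√(π²+ln²(0.49)) = 0.2214.
Characteristic equation s² + 8.8s + 1.1K_p = 0 gives ζ = 8.8/(2√(1.1K_p)).
Setting ζ = 0.2214: √(1.1K_p) = 8.8/(2·0.2214) = 19.87, so K_p = 394.9/1.1 = 359.

K_p = 359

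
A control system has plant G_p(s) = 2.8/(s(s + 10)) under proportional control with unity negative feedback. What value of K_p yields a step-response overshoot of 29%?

From %OS = 100·exp(−πζ/√(1−ζ²)) = 29%, ζ = −ln(0.29)/√(π²+ln²(0.29)) = 0.3666.
Characteristic equation s² + 10s + 2.8K_p = 0 gives ζ = 10/(2√(2.8K_p)).
Setting ζ = 0.3666: √(2.8K_p) = 10/(2·0.3666) = 13.64, so K_p = 186/2.8 = 66.4.

K_p = 66.4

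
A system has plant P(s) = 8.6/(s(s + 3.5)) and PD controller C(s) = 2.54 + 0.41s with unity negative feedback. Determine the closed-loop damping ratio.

Forward path: (2.54 + 0.41s)·8.6/(s(s+3.5)). The closed-loop characteristic equation is s² + (3.5 + 8.6·0.41)s + 8.6·2.54 = 0.
That is s² + 7.026s + 21.84 = 0, so ω_n = 4.674 rad/s and ζ = 7.026/(2·4.674) = 0.7516.

ζ = 0.752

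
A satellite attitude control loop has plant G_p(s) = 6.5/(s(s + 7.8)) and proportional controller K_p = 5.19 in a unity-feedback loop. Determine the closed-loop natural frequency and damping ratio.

With unity feedback the closed-loop characteristic equation is s² + 7.8s + 5.19·6.5 = s² + 7.8s + 33.73 = 0.
Matching s² + 2ζω_n s + ω_n²: ω_n = √33.73 = 5.808 rad/s and 2ζω_n = 7.8, so ζ = 7.8/(2·5.808) = 0.671.

ω_n = 5.81 rad/s, ζ = 0.671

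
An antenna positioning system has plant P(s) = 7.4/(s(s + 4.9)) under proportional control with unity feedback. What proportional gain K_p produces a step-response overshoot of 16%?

From %OS = 100·exp(−πζ/√(1−ζ²)) = 16%, ζ = −ln(0.16)/√(π²+ln²(0.16)) = 0.5039.
Characteristic equation s² + 4.9s + 7.4K_p = 0 gives ζ = 4.9/(2√(7.4K_p)).
Setting ζ = 0.5039: √(7.4K_p) = 4.9/(2·0.5039) = 4.862, so K_p = 23.64/7.4 = 3.19.

K_p = 3.19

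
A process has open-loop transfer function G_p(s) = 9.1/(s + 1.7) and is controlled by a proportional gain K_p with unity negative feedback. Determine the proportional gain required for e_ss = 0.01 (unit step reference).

Steady-state error for a unit step on this type-0 loop is 1/(1 + K_p·G_p(0)).
G_p(0) = 5.353. Require 1/(1 + K_p·5.353) = 0.01, so 1 + 5.353·K_p = 100.
K_p = (100 − 1)/5.353 = 18.5.

K_p = 18.5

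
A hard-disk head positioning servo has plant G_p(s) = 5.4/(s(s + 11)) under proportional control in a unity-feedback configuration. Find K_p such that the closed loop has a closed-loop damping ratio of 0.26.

Closed-loop characteristic equation: s² + 11s + K_p·5.4 = 0.
So ω_n = √(5.4K_p) and 2ζω_n = 11, giving ζ = 11/(2√(5.4K_p)).
Setting ζ = 0.26: √(5.4K_p) = 11/(2·0.26) = 21.15, so K_p = 447.5/5.4 = 82.9.

K_p = 82.9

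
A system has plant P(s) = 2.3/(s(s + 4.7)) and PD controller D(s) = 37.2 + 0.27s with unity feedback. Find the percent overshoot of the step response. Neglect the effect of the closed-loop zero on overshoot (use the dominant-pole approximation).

Forward path: (37.2 + 0.27s)·2.3/(s(s+4.7)). The closed-loop characteristic equation is s² + (4.7 + 2.3·0.27)s + 2.3·37.2 = 0.
That is s² + 5.321s + 85.56 = 0, so ω_n = 9.25 rad/s and ζ = 5.321/(2·9.25) = 0.2876.
%OS = 100·exp(−πζ/√(1−ζ²)) = 38.9%.

38.9%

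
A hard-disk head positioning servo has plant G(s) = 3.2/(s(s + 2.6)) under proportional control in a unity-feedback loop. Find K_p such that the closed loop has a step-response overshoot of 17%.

From %OS = 100·exp(−πζ/√(1−ζ²)) = 17%, ζ = −ln(0.17)/√(π²+ln²(0.17)) = 0.4913.
Characteristic equation s² + 2.6s + 3.2K_p = 0 gives ζ = 2.6/(2√(3.2K_p)).
Setting ζ = 0.4913: √(3.2K_p) = 2.6/(2·0.4913) = 2.646, so K_p = 7.002/3.2 = 2.19.

K_p = 2.19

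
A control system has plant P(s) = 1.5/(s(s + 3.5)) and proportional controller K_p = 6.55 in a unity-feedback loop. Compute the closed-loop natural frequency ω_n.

The closed-loop denominator is s(s+3.5) + 6.55·1.5 = s² + 3.5s + 9.825.
Matching s² + 2ζω_n s + ω_n²: ω_n = √9.825 = 3.134 rad/s and 2ζω_n = 3.5, so ζ = 3.5/(2·3.134) = 0.558.

ω_n = 3.13 rad/s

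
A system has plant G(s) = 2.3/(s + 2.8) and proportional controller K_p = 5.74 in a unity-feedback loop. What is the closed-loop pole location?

Closed-loop transfer function: T(s) = K_p·G(s)/(1 + K_p·G(s)) = 13.2/(s + 2.8 + 13.2) = 13.2/(s + 16).
The closed-loop pole is at s = −16.

s = -16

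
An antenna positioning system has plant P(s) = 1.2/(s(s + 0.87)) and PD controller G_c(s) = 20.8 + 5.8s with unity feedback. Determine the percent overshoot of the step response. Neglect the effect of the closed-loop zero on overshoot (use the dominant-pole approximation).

Forward path: (20.8 + 5.8s)·1.2/(s(s+0.87)). The closed-loop characteristic equation is s² + (0.87 + 1.2·5.8)s + 1.2·20.8 = 0.
That is s² + 7.83s + 24.96 = 0, so ω_n = 4.996 rad/s and ζ = 7.83/(2·4.996) = 0.7836.
%OS = 100·exp(−πζ/√(1−ζ²)) = 1.9%.

1.9%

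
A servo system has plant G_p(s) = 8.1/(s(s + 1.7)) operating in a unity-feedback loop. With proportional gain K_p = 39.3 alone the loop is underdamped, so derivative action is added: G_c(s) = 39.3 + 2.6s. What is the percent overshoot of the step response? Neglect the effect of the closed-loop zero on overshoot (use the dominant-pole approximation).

7.41%

Forward path: (39.3 + 2.6s)·8.1/(s(s+1.7)). The closed-loop characteristic equation is s² + (1.7 + 8.1·2.6)s + 8.1·39.3 = 0.
That is s² + 22.76s + 318.3 = 0, so ω_n = 17.84 rad/s and ζ = 22.76/(2·17.84) = 0.6378.
%OS = 100·exp(−πζ/√(1−ζ²)) = 7.41%.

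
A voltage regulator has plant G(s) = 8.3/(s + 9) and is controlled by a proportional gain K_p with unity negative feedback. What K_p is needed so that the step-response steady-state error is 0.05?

Steady-state error for a unit step on this type-0 loop is 1/(1 + K_p·G(0)).
G(0) = 0.9222. Require 1/(1 + K_p·0.9222) = 0.05, so 1 + 0.9222·K_p = 20.
K_p = (20 − 1)/0.9222 = 20.6.

K_p = 20.6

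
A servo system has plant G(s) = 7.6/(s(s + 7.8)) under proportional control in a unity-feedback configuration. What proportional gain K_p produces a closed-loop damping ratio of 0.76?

Closed-loop characteristic equation: s² + 7.8s + K_p·7.6 = 0.
So ω_n = √(7.6K_p) and 2ζω_n = 7.8, giving ζ = 7.8/(2√(7.6K_p)).
Setting ζ = 0.76: √(7.6K_p) = 7.8/(2·0.76) = 5.132, so K_p = 26.33/7.6 = 3.46.

K_p = 3.46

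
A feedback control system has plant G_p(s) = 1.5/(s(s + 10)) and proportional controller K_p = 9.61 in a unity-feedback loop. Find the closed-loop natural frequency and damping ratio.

With unity feedback the closed-loop characteristic equation is s² + 10s + 9.61·1.5 = s² + 10s + 14.41 = 0.
Matching s² + 2ζω_n s + ω_n²: ω_n = √14.41 = 3.797 rad/s and 2ζω_n = 10, so ζ = 10/(2·3.797) = 1.32.

ω_n = 3.8 rad/s, ζ = 1.32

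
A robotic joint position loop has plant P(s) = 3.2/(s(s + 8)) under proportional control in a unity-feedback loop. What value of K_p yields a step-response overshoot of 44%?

From %OS = 100·exp(−πζ/√(1−ζ²)) = 44%, ζ = −ln(0.44)/√(π²+ln²(0.44)) = 0.2528.
Characteristic equation s² + 8s + 3.2K_p = 0 gives ζ = 8/(2√(3.2K_p)).
Setting ζ = 0.2528: √(3.2K_p) = 8/(2·0.2528) = 15.82, so K_p = 250.3/3.2 = 78.2.

K_p = 78.2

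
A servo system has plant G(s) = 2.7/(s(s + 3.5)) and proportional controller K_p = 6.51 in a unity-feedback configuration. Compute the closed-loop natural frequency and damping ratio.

ω_n = 4.19 rad/s, ζ = 0.417

1 + K_p·G(s) = 0 gives s² + 3.5s + 17.58 = 0.
So ω_n² = 17.58 ⇒ ω_n = 4.192 rad/s, and ζ = 3.5/(2ω_n) = 0.417.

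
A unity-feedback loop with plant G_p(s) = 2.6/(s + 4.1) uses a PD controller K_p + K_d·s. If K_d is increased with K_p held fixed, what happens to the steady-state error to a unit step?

K_d affects only the transient (the s-coefficient); the DC loop gain, and hence e_ss, depends only on K_p.

unchanged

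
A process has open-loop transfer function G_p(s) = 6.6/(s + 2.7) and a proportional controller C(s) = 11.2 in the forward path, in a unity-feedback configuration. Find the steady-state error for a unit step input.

The loop is type 0. Static position error constant K_pos = C(0)·G_p(0) = 11.2·2.444 = 27.38.
Steady-state error to a unit step: e_ss = 1/(1+K_pos) = 1/28.38 = 0.0352.

0.0352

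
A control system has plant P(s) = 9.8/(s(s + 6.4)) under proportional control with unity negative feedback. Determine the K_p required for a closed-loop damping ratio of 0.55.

K_p = 3.45

Closed-loop characteristic equation: s² + 6.4s + K_p·9.8 = 0.
So ω_n = √(9.8K_p) and 2ζω_n = 6.4, giving ζ = 6.4/(2√(9.8K_p)).
Setting ζ = 0.55: √(9.8K_p) = 6.4/(2·0.55) = 5.818, so K_p = 33.85/9.8 = 3.45.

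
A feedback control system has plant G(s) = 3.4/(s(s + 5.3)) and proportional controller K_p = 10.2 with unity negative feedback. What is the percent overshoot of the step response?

20.5%

The closed-loop denominator s² + 5.3s + 34.68 gives ω_n = √34.68 = 5.889 and ζ = 5.3/(2ω_n) = 0.45.
%OS = 100·exp(−πζ/√(1−ζ²)) = 100·exp(−π·0.45/√0.7975) = 20.5%.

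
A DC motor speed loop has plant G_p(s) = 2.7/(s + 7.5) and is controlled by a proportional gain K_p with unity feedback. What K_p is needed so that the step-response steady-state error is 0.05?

Steady-state error for a unit step on this type-0 loop is 1/(1 + K_p·G_p(0)).
G_p(0) = 0.36. Require 1/(1 + K_p·0.36) = 0.05, so 1 + 0.36·K_p = 20.
K_p = (20 − 1)/0.36 = 52.8.

K_p = 52.8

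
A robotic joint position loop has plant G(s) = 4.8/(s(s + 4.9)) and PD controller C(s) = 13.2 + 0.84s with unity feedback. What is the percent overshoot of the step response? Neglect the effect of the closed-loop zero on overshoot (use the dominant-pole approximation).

11.9%

Forward path: (13.2 + 0.84s)·4.8/(s(s+4.9)). The closed-loop characteristic equation is s² + (4.9 + 4.8·0.84)s + 4.8·13.2 = 0.
That is s² + 8.932s + 63.36 = 0, so ω_n = 7.96 rad/s and ζ = 8.932/(2·7.96) = 0.5611.
%OS = 100·exp(−πζ/√(1−ζ²)) = 11.9%.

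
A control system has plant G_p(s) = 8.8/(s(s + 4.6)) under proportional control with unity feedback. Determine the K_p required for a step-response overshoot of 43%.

From %OS = 100·exp(−πζ/√(1−ζ²)) = 43%, ζ = −ln(0.43)/√(π²+ln²(0.43)) = 0.2594.
Characteristic equation s² + 4.6s + 8.8K_p = 0 gives ζ = 4.6/(2√(8.8K_p)).
Setting ζ = 0.2594: √(8.8K_p) = 4.6/(2·0.2594) = 8.865, so K_p = 78.59/8.8 = 8.93.

K_p = 8.93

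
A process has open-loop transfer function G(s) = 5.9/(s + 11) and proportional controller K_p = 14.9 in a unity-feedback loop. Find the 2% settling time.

Closed-loop transfer function: T(s) = K_p·G(s)/(1 + K_p·G(s)) = 87.91/(s + 11 + 87.91) = 87.91/(s + 98.91).
Time constant τ = 1/98.91 = 0.01011 s, so the 2% settling time is about 4τ = 0.0404 s.

T_s ≈ 0.0404 s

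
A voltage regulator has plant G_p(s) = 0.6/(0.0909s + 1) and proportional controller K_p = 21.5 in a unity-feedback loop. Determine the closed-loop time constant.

Closed loop: T(s) = K_p·G_p/(1+K_p·G_p) = 12.9/(0.0909s + 1 + 12.9), with pole at s = −(1 + 12.9)/0.0909 = −152.9.
Closed-loop time constant τ = 1/152.9 = 0.00654 s.

τ = 0.00654 s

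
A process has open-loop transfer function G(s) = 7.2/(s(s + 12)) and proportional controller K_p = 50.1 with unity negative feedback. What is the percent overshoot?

From 1 + K_pG(s) = 0: s² + 12s + 360.7 = 0 ⇒ ω_n = 18.99, ζ = 0.3159.
%OS = 100·exp(−πζ/√(1−ζ²)) = 100·exp(−π·0.3159/√0.9002) = 35.1%.

35.1%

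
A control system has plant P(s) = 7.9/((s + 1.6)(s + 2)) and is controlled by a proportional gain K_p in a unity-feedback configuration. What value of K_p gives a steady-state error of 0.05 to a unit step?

K_p = 7.7

The loop is type 0, so e_ss(step) = 1/(1 + K_pos) with K_pos = K_p·P(0).
P(0) = 2.469. Require 1/(1 + K_p·2.469) = 0.05, so 1 + 2.469·K_p = 20.
K_p = (20 − 1)/2.469 = 7.7.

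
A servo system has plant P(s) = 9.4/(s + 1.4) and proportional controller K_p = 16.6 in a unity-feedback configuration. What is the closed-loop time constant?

Closed-loop transfer function: T(s) = K_p·P(s)/(1 + K_p·P(s)) = 156/(s + 1.4 + 156) = 156/(s + 157.4).
Time constant τ = 1/157.4 = 0.00635 s.

τ = 0.00635 s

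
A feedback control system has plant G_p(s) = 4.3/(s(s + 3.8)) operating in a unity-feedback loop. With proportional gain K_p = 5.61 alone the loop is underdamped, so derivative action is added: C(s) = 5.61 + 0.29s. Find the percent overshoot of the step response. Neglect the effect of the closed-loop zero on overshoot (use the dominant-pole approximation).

Forward path: (5.61 + 0.29s)·4.3/(s(s+3.8)). The closed-loop characteristic equation is s² + (3.8 + 4.3·0.29)s + 4.3·5.61 = 0.
That is s² + 5.047s + 24.12 = 0, so ω_n = 4.912 rad/s and ζ = 5.047/(2·4.912) = 0.5138.
%OS = 100·exp(−πζ/√(1−ζ²)) = 15.2%.

15.2%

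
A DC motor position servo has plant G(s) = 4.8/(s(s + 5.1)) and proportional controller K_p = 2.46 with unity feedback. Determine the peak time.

T_p = 1.36 s

From 1 + K_pG(s) = 0: s² + 5.1s + 11.81 = 0 ⇒ ω_n = 3.436, ζ = 0.7421.
Damped frequency ω_d = ω_n√(1−ζ²) = 2.303 rad/s, so peak time T_p = π/ω_d = 1.36 s.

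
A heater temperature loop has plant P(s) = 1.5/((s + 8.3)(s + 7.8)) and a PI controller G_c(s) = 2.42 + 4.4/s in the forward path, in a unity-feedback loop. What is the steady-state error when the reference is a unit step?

The open loop G_c(s)P(s) has a pole at the origin (type 1), so the static position error constant is infinite and e_ss = 1/(1+∞) = 0.

0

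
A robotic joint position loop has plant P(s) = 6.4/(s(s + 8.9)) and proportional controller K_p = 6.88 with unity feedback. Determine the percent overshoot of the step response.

Closed-loop characteristic equation: s² + 8.9s + 44.03 = 0, so ω_n = 6.636 rad/s and ζ = 8.9/(2·6.636) = 0.6706.
%OS = 100·exp(−πζ/√(1−ζ²)) = 100·exp(−π·0.6706/√0.5503) = 5.84%.

5.84%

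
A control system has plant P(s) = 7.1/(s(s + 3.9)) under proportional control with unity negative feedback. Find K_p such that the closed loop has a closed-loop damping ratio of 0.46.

Closed-loop characteristic equation: s² + 3.9s + K_p·7.1 = 0.
So ω_n = √(7.1K_p) and 2ζω_n = 3.9, giving ζ = 3.9/(2√(7.1K_p)).
Setting ζ = 0.46: √(7.1K_p) = 3.9/(2·0.46) = 4.239, so K_p = 17.97/7.1 = 2.53.

K_p = 2.53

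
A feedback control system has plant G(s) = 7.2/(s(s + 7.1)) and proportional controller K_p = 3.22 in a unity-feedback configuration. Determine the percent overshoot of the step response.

3.24%

From 1 + K_pG(s) = 0: s² + 7.1s + 23.18 = 0 ⇒ ω_n = 4.815, ζ = 0.7373.
%OS = 100·exp(−πζ/√(1−ζ²)) = 100·exp(−π·0.7373/√0.4564) = 3.24%.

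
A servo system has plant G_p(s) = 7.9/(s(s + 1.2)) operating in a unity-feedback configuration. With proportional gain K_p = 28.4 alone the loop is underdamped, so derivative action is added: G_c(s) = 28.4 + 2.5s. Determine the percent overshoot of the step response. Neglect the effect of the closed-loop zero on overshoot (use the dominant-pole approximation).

Forward path: (28.4 + 2.5s)·7.9/(s(s+1.2)). The closed-loop characteristic equation is s² + (1.2 + 7.9·2.5)s + 7.9·28.4 = 0.
That is s² + 20.95s + 224.4 = 0, so ω_n = 14.98 rad/s and ζ = 20.95/(2·14.98) = 0.6993.
%OS = 100·exp(−πζ/√(1−ζ²)) = 4.63%.

4.63%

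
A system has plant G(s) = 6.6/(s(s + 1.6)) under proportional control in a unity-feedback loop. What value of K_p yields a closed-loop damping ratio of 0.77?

Closed-loop characteristic equation: s² + 1.6s + K_p·6.6 = 0.
So ω_n = √(6.6K_p) and 2ζω_n = 1.6, giving ζ = 1.6/(2√(6.6K_p)).
Setting ζ = 0.77: √(6.6K_p) = 1.6/(2·0.77) = 1.039, so K_p = 1.079/6.6 = 0.164.

K_p = 0.164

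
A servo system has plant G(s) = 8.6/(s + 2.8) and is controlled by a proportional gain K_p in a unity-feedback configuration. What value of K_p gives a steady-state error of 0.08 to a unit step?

Steady-state error for a unit step on this type-0 loop is 1/(1 + K_p·G(0)).
G(0) = 3.071. Require 1/(1 + K_p·3.071) = 0.08, so 1 + 3.071·K_p = 12.5.
K_p = (12.5 − 1)/3.071 = 3.74.

K_p = 3.74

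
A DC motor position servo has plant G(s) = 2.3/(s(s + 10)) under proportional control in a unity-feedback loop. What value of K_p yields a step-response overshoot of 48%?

K_p = 210

From %OS = 100·exp(−πζ/√(1−ζ²)) = 48%, ζ = −ln(0.48)/√(π²+ln²(0.48)) = 0.2275.
Characteristic equation s² + 10s + 2.3K_p = 0 gives ζ = 10/(2√(2.3K_p)).
Setting ζ = 0.2275: √(2.3K_p) = 10/(2·0.2275) = 21.98, so K_p = 483/2.3 = 210.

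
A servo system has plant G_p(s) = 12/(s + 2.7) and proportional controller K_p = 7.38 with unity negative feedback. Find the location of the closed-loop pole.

s = -91.26

Closed-loop transfer function: T(s) = K_p·G_p(s)/(1 + K_p·G_p(s)) = 88.56/(s + 2.7 + 88.56) = 88.56/(s + 91.26).
The closed-loop pole is at s = −91.26.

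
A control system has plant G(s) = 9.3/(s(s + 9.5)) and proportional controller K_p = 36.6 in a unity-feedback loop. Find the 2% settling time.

T_s ≈ 0.842 s

The closed-loop denominator s² + 9.5s + 340.4 gives ω_n = √340.4 = 18.45 and ζ = 9.5/(2ω_n) = 0.2575.
2% settling time T_s ≈ 4/(ζω_n) = 4/4.75 = 0.842 s.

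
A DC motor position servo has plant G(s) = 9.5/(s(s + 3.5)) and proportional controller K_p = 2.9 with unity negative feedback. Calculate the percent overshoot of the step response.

32.9%

From 1 + K_pG(s) = 0: s² + 3.5s + 27.55 = 0 ⇒ ω_n = 5.249, ζ = 0.3334.
%OS = 100·exp(−πζ/√(1−ζ²)) = 100·exp(−π·0.3334/√0.8888) = 32.9%.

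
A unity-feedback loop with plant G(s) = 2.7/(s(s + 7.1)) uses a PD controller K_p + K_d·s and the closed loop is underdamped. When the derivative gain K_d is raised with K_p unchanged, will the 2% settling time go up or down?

decrease

Characteristic equation s² + (7.1 + 2.7K_d)s + 2.7K_p = 0: raising K_d increases ζω_n = (7.1+2.7K_d)/2 while the loop stays underdamped, so T_s ≈ 4/(ζω_n) decreases.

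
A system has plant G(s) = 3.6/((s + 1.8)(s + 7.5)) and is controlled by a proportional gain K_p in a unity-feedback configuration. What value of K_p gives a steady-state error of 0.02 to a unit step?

The loop is type 0, so e_ss(step) = 1/(1 + K_pos) with K_pos = K_p·G(0).
G(0) = 0.2667. Require 1/(1 + K_p·0.2667) = 0.02, so 1 + 0.2667·K_p = 50.
K_p = (50 − 1)/0.2667 = 184.

K_p = 184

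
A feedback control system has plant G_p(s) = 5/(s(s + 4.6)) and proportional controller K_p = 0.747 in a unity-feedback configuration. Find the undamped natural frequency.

ω_n = 1.93 rad/s

With unity feedback the closed-loop characteristic equation is s² + 4.6s + 0.747·5 = s² + 4.6s + 3.735 = 0.
So ω_n² = 3.735 ⇒ ω_n = 1.933 rad/s, and ζ = 4.6/(2ω_n) = 1.19.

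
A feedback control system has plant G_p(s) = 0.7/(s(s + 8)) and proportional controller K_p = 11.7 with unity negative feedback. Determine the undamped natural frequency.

With unity feedback the closed-loop characteristic equation is s² + 8s + 11.7·0.7 = s² + 8s + 8.19 = 0.
So ω_n² = 8.19 ⇒ ω_n = 2.862 rad/s, and ζ = 8/(2ω_n) = 1.4.

ω_n = 2.86 rad/s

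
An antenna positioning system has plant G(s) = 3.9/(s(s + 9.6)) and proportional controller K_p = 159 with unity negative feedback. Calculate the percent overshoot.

Closed-loop characteristic equation: s² + 9.6s + 620.1 = 0, so ω_n = 24.9 rad/s and ζ = 9.6/(2·24.9) = 0.1928.
%OS = 100·exp(−πζ/√(1−ζ²)) = 100·exp(−π·0.1928/√0.9628) = 53.9%.

53.9%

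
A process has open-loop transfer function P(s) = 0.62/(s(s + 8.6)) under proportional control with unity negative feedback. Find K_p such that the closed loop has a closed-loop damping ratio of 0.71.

Closed-loop characteristic equation: s² + 8.6s + K_p·0.62 = 0.
So ω_n = √(0.62K_p) and 2ζω_n = 8.6, giving ζ = 8.6/(2√(0.62K_p)).
Setting ζ = 0.71: √(0.62K_p) = 8.6/(2·0.71) = 6.056, so K_p = 36.68/0.62 = 59.2.

K_p = 59.2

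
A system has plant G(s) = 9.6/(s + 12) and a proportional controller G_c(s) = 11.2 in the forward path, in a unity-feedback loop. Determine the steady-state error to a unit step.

The loop is type 0. Static position error constant K_pos = G_c(0)·G(0) = 11.2·0.8 = 8.96.
Steady-state error to a unit step: e_ss = 1/(1+K_pos) = 1/9.96 = 0.1.

0.1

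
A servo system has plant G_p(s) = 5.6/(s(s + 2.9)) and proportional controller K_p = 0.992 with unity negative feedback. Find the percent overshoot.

8.62%

The closed-loop denominator s² + 2.9s + 5.555 gives ω_n = √5.555 = 2.357 and ζ = 2.9/(2ω_n) = 0.6152.
%OS = 100·exp(−πζ/√(1−ζ²)) = 100·exp(−π·0.6152/√0.6215) = 8.62%.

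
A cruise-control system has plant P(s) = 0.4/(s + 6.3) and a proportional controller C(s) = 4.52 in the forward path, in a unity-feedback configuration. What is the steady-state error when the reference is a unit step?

The loop is type 0. Static position error constant K_pos = C(0)·P(0) = 4.52·0.06349 = 0.287.
Steady-state error to a unit step: e_ss = 1/(1+K_pos) = 1/1.287 = 0.777.

0.777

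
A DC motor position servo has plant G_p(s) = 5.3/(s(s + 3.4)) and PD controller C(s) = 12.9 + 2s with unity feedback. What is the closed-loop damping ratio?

ζ = 0.847

Forward path: (12.9 + 2s)·5.3/(s(s+3.4)). The closed-loop characteristic equation is s² + (3.4 + 5.3·2)s + 5.3·12.9 = 0.
That is s² + 14s + 68.37 = 0, so ω_n = 8.269 rad/s and ζ = 14/(2·8.269) = 0.8466.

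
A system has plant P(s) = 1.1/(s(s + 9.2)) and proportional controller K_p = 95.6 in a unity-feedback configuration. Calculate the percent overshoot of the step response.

From 1 + K_pP(s) = 0: s² + 9.2s + 105.2 = 0 ⇒ ω_n = 10.25, ζ = 0.4486.
%OS = 100·exp(−πζ/√(1−ζ²)) = 100·exp(−π·0.4486/√0.7988) = 20.7%.

20.7%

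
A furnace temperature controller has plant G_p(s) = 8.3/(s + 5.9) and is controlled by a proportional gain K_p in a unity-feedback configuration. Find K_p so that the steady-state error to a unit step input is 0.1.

K_p = 6.4

Steady-state error for a unit step on this type-0 loop is 1/(1 + K_p·G_p(0)).
G_p(0) = 1.407. Require 1/(1 + K_p·1.407) = 0.1, so 1 + 1.407·K_p = 10.
K_p = (10 − 1)/1.407 = 6.4.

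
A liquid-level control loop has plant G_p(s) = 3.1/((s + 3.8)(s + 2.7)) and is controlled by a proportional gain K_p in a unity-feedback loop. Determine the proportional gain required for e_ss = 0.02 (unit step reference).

The loop is type 0, so e_ss(step) = 1/(1 + K_pos) with K_pos = K_p·G_p(0).
G_p(0) = 0.3021. Require 1/(1 + K_p·0.3021) = 0.02, so 1 + 0.3021·K_p = 50.
K_p = (50 − 1)/0.3021 = 162.

K_p = 162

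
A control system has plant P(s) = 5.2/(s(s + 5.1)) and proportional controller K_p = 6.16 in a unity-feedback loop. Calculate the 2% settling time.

From 1 + K_pP(s) = 0: s² + 5.1s + 32.03 = 0 ⇒ ω_n = 5.66, ζ = 0.4506.
2% settling time T_s ≈ 4/(ζω_n) = 4/2.55 = 1.57 s.

T_s ≈ 1.57 s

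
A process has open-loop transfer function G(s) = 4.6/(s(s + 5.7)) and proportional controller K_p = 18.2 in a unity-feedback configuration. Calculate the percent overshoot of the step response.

35.7%

The closed-loop denominator s² + 5.7s + 83.72 gives ω_n = √83.72 = 9.15 and ζ = 5.7/(2ω_n) = 0.3115.
%OS = 100·exp(−πζ/√(1−ζ²)) = 100·exp(−π·0.3115/√0.903) = 35.7%.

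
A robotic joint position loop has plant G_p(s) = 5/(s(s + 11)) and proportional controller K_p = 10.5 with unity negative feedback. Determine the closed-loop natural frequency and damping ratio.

ω_n = 7.25 rad/s, ζ = 0.759

With unity feedback the closed-loop characteristic equation is s² + 11s + 10.5·5 = s² + 11s + 52.5 = 0.
So ω_n² = 52.5 ⇒ ω_n = 7.246 rad/s, and ζ = 11/(2ω_n) = 0.759.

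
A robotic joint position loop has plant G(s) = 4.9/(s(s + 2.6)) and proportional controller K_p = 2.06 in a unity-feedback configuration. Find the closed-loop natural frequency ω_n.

ω_n = 3.18 rad/s

1 + K_p·G(s) = 0 gives s² + 2.6s + 10.09 = 0.
So ω_n² = 10.09 ⇒ ω_n = 3.177 rad/s, and ζ = 2.6/(2ω_n) = 0.409.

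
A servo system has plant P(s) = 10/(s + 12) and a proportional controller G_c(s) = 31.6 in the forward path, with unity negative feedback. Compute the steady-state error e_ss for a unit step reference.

0.0366

The loop is type 0. Static position error constant K_pos = G_c(0)·P(0) = 31.6·0.8333 = 26.33.
Steady-state error to a unit step: e_ss = 1/(1+K_pos) = 1/27.33 = 0.0366.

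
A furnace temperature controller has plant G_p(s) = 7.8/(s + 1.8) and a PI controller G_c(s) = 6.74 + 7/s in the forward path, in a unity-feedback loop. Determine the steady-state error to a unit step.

The open loop G_c(s)G_p(s) has a pole at the origin (type 1), so the static position error constant is infinite and e_ss = 1/(1+∞) = 0.

0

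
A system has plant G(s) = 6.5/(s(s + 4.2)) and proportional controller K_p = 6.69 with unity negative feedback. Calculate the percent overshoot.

34.8%

From 1 + K_pG(s) = 0: s² + 4.2s + 43.48 = 0 ⇒ ω_n = 6.594, ζ = 0.3185.
%OS = 100·exp(−πζ/√(1−ζ²)) = 100·exp(−π·0.3185/√0.8986) = 34.8%.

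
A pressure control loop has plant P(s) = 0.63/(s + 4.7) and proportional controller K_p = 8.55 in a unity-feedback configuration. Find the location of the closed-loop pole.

s = -10.09

Closed-loop transfer function: T(s) = K_p·P(s)/(1 + K_p·P(s)) = 5.387/(s + 4.7 + 5.387) = 5.387/(s + 10.09).
The closed-loop pole is at s = −10.09.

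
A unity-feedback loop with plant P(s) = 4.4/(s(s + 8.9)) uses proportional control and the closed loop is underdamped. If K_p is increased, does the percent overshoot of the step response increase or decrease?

ζ = 8.9/(2√(4.4K_p)) decreases as K_p grows; lower damping means more overshoot.

increase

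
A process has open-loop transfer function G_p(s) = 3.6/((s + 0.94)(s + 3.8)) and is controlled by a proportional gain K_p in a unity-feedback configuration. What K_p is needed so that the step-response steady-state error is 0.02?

K_p = 48.6

For a type-0 loop with proportional control, e_ss = 1/(1 + K_p·G_p(0)).
G_p(0) = 1.008. Require 1/(1 + K_p·1.008) = 0.02, so 1 + 1.008·K_p = 50.
K_p = (50 − 1)/1.008 = 48.6.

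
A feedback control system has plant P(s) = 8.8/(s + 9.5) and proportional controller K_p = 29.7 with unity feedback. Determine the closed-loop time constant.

τ = 0.00369 s

Closed-loop transfer function: T(s) = K_p·P(s)/(1 + K_p·P(s)) = 261.4/(s + 9.5 + 261.4) = 261.4/(s + 270.9).
Time constant τ = 1/270.9 = 0.00369 s.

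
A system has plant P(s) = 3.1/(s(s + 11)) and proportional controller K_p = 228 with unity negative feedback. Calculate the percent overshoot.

Closed-loop characteristic equation: s² + 11s + 706.8 = 0, so ω_n = 26.59 rad/s and ζ = 11/(2·26.59) = 0.2069.
%OS = 100·exp(−πζ/√(1−ζ²)) = 100·exp(−π·0.2069/√0.9572) = 51.5%.

51.5%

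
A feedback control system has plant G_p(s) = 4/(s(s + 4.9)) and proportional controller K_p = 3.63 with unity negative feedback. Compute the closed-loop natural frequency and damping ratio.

ω_n = 3.81 rad/s, ζ = 0.643

With unity feedback the closed-loop characteristic equation is s² + 4.9s + 3.63·4 = s² + 4.9s + 14.52 = 0.
So ω_n² = 14.52 ⇒ ω_n = 3.811 rad/s, and ζ = 4.9/(2ω_n) = 0.643.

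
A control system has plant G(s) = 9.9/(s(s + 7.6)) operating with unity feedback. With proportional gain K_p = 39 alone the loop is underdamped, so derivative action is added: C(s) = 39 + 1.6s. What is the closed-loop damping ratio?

Forward path: (39 + 1.6s)·9.9/(s(s+7.6)). The closed-loop characteristic equation is s² + (7.6 + 9.9·1.6)s + 9.9·39 = 0.
That is s² + 23.44s + 386.1 = 0, so ω_n = 19.65 rad/s and ζ = 23.44/(2·19.65) = 0.5965.

ζ = 0.596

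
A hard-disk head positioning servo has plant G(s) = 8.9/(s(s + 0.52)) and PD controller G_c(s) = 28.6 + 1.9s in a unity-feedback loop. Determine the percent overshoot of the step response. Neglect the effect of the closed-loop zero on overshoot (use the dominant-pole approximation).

Forward path: (28.6 + 1.9s)·8.9/(s(s+0.52)). The closed-loop characteristic equation is s² + (0.52 + 8.9·1.9)s + 8.9·28.6 = 0.
That is s² + 17.43s + 254.5 = 0, so ω_n = 15.95 rad/s and ζ = 17.43/(2·15.95) = 0.5462.
%OS = 100·exp(−πζ/√(1−ζ²)) = 12.9%.

12.9%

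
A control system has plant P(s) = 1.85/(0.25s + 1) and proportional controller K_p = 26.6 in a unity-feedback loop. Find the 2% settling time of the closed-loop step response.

T_s ≈ 0.0199 s

Closed loop: T(s) = K_p·P/(1+K_p·P) = 49.21/(0.25s + 1 + 49.21), with pole at s = −(1 + 49.21)/0.25 = −200.8.
τ = 1/200.8 = 0.004979 s, so 2% settling time ≈ 4τ = 0.0199 s.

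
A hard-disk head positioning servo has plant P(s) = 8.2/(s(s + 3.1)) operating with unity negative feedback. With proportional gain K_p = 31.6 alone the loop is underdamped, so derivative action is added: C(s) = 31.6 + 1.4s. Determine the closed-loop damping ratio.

ζ = 0.453

Forward path: (31.6 + 1.4s)·8.2/(s(s+3.1)). The closed-loop characteristic equation is s² + (3.1 + 8.2·1.4)s + 8.2·31.6 = 0.
That is s² + 14.58s + 259.1 = 0, so ω_n = 16.1 rad/s and ζ = 14.58/(2·16.1) = 0.4529.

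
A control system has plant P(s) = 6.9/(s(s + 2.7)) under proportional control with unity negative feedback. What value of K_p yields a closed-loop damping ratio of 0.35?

Closed-loop characteristic equation: s² + 2.7s + K_p·6.9 = 0.
So ω_n = √(6.9K_p) and 2ζω_n = 2.7, giving ζ = 2.7/(2√(6.9K_p)).
Setting ζ = 0.35: √(6.9K_p) = 2.7/(2·0.35) = 3.857, so K_p = 14.88/6.9 = 2.16.

K_p = 2.16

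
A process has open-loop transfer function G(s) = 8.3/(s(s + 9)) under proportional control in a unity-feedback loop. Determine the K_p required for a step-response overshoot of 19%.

K_p = 11.2

From %OS = 100·exp(−πζ/√(1−ζ²)) = 19%, ζ = −ln(0.19)/√(π²+ln²(0.19)) = 0.4673.
Characteristic equation s² + 9s + 8.3K_p = 0 gives ζ = 9/(2√(8.3K_p)).
Setting ζ = 0.4673: √(8.3K_p) = 9/(2·0.4673) = 9.629, so K_p = 92.71/8.3 = 11.2.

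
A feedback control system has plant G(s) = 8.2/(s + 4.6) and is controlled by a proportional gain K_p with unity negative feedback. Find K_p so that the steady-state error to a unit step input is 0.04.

For a type-0 loop with proportional control, e_ss = 1/(1 + K_p·G(0)).
G(0) = 1.783. Require 1/(1 + K_p·1.783) = 0.04, so 1 + 1.783·K_p = 25.
K_p = (25 − 1)/1.783 = 13.5.

K_p = 13.5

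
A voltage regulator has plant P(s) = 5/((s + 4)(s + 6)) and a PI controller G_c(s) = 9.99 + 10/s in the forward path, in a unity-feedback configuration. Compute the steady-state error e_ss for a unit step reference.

0

The open loop G_c(s)P(s) has a pole at the origin (type 1), so the static position error constant is infinite and e_ss = 1/(1+∞) = 0.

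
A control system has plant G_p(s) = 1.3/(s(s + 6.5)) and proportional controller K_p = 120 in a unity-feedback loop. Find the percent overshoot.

42.9%

Closed-loop characteristic equation: s² + 6.5s + 156 = 0, so ω_n = 12.49 rad/s and ζ = 6.5/(2·12.49) = 0.2602.
%OS = 100·exp(−πζ/√(1−ζ²)) = 100·exp(−π·0.2602/√0.9323) = 42.9%.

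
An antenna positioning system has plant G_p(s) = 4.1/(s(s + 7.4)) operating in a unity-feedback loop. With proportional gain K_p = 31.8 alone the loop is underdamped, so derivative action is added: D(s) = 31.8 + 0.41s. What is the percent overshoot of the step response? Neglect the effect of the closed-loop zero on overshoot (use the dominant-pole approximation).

25.6%

Forward path: (31.8 + 0.41s)·4.1/(s(s+7.4)). The closed-loop characteristic equation is s² + (7.4 + 4.1·0.41)s + 4.1·31.8 = 0.
That is s² + 9.081s + 130.4 = 0, so ω_n = 11.42 rad/s and ζ = 9.081/(2·11.42) = 0.3976.
%OS = 100·exp(−πζ/√(1−ζ²)) = 25.6%.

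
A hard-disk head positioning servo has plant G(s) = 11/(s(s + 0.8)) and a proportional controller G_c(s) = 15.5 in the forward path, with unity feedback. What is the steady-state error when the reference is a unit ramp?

The loop has one pole at the origin (type 1). Velocity error constant K_v = lim_{s→0} s·G_c(s)G(s) = 15.5·11/0.8 = 213.1.
Steady-state error to a unit ramp: e_ss = 1/K_v = 0.00469.

0.00469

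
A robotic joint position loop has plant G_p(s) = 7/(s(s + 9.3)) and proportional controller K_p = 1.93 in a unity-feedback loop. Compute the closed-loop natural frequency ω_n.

1 + K_p·G_p(s) = 0 gives s² + 9.3s + 13.51 = 0.
So ω_n² = 13.51 ⇒ ω_n = 3.676 rad/s, and ζ = 9.3/(2ω_n) = 1.27.

ω_n = 3.68 rad/s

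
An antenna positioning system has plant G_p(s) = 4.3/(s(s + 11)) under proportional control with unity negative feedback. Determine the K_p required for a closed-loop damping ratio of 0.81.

K_p = 10.7

Closed-loop characteristic equation: s² + 11s + K_p·4.3 = 0.
So ω_n = √(4.3K_p) and 2ζω_n = 11, giving ζ = 11/(2√(4.3K_p)).
Setting ζ = 0.81: √(4.3K_p) = 11/(2·0.81) = 6.79, so K_p = 46.11/4.3 = 10.7.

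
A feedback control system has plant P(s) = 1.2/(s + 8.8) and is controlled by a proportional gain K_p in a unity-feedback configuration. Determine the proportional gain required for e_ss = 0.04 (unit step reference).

K_p = 176

The loop is type 0, so e_ss(step) = 1/(1 + K_pos) with K_pos = K_p·P(0).
P(0) = 0.1364. Require 1/(1 + K_p·0.1364) = 0.04, so 1 + 0.1364·K_p = 25.
K_p = (25 − 1)/0.1364 = 176.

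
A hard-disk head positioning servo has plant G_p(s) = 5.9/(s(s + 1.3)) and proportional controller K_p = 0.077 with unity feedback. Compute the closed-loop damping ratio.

With unity feedback the closed-loop characteristic equation is s² + 1.3s + 0.077·5.9 = s² + 1.3s + 0.4543 = 0.
Matching s² + 2ζω_n s + ω_n²: ω_n = √0.4543 = 0.674 rad/s and 2ζω_n = 1.3, so ζ = 1.3/(2·0.674) = 0.964.

ζ = 0.964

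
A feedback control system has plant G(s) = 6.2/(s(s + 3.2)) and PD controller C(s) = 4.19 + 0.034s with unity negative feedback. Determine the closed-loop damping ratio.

ζ = 0.335

Forward path: (4.19 + 0.034s)·6.2/(s(s+3.2)). The closed-loop characteristic equation is s² + (3.2 + 6.2·0.034)s + 6.2·4.19 = 0.
That is s² + 3.411s + 25.98 = 0, so ω_n = 5.097 rad/s and ζ = 3.411/(2·5.097) = 0.3346.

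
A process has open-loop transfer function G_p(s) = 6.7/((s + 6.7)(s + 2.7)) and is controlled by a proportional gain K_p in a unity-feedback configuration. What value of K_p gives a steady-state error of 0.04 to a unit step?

Steady-state error for a unit step on this type-0 loop is 1/(1 + K_p·G_p(0)).
G_p(0) = 0.3704. Require 1/(1 + K_p·0.3704) = 0.04, so 1 + 0.3704·K_p = 25.
K_p = (25 − 1)/0.3704 = 64.8.

K_p = 64.8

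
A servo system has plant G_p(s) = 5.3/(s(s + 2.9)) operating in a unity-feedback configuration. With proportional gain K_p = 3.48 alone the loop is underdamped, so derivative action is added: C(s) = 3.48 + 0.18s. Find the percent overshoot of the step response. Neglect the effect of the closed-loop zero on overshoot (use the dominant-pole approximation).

20.7%

Forward path: (3.48 + 0.18s)·5.3/(s(s+2.9)). The closed-loop characteristic equation is s² + (2.9 + 5.3·0.18)s + 5.3·3.48 = 0.
That is s² + 3.854s + 18.44 = 0, so ω_n = 4.295 rad/s and ζ = 3.854/(2·4.295) = 0.4487.
%OS = 100·exp(−πζ/√(1−ζ²)) = 20.7%.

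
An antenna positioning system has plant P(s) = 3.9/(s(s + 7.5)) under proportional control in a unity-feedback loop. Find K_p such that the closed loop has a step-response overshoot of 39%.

K_p = 43.7

From %OS = 100·exp(−πζ/√(1−ζ²)) = 39%, ζ = −ln(0.39)/√(π²+ln²(0.39)) = 0.2871.
Characteristic equation s² + 7.5s + 3.9K_p = 0 gives ζ = 7.5/(2√(3.9K_p)).
Setting ζ = 0.2871: √(3.9K_p) = 7.5/(2·0.2871) = 13.06, so K_p = 170.6/3.9 = 43.7.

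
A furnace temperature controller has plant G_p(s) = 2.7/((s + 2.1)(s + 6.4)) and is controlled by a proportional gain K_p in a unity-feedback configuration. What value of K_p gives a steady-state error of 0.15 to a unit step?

For a type-0 loop with proportional control, e_ss = 1/(1 + K_p·G_p(0)).
G_p(0) = 0.2009. Require 1/(1 + K_p·0.2009) = 0.15, so 1 + 0.2009·K_p = 6.667.
K_p = (6.667 − 1)/0.2009 = 28.2.

K_p = 28.2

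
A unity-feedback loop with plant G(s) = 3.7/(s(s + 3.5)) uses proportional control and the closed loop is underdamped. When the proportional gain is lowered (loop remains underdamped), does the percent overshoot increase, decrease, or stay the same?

ζ = 3.5/(2√(3.7K_p)) rises as K_p falls; higher damping means less overshoot.

decrease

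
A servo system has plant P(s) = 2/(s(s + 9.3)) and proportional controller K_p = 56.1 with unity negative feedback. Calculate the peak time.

From 1 + K_pP(s) = 0: s² + 9.3s + 112.2 = 0 ⇒ ω_n = 10.59, ζ = 0.439.
Damped frequency ω_d = ω_n√(1−ζ²) = 9.517 rad/s, so peak time T_p = π/ω_d = 0.33 s.

T_p = 0.33 s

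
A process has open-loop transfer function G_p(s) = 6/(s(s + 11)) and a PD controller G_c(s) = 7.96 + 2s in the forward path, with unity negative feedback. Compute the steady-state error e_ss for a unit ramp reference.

0.23

The loop has one pole at the origin (type 1). Velocity error constant K_v = lim_{s→0} s·G_c(s)G_p(s) = 7.96·6/11 = 4.342.
Steady-state error to a unit ramp: e_ss = 1/K_v = 0.23.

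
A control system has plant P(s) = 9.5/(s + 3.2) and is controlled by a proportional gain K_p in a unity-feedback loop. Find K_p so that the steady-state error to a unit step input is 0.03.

For a type-0 loop with proportional control, e_ss = 1/(1 + K_p·P(0)).
P(0) = 2.969. Require 1/(1 + K_p·2.969) = 0.03, so 1 + 2.969·K_p = 33.33.
K_p = (33.33 − 1)/2.969 = 10.9.

K_p = 10.9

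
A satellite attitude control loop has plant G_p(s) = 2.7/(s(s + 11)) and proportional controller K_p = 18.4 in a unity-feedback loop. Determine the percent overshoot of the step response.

From 1 + K_pG_p(s) = 0: s² + 11s + 49.68 = 0 ⇒ ω_n = 7.048, ζ = 0.7803.
%OS = 100·exp(−πζ/√(1−ζ²)) = 100·exp(−π·0.7803/√0.3911) = 1.98%.

1.98%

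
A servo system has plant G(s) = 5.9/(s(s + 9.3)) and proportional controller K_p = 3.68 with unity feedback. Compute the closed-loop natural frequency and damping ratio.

ω_n = 4.66 rad/s, ζ = 0.998

1 + K_p·G(s) = 0 gives s² + 9.3s + 21.71 = 0.
Matching s² + 2ζω_n s + ω_n²: ω_n = √21.71 = 4.66 rad/s and 2ζω_n = 9.3, so ζ = 9.3/(2·4.66) = 0.998.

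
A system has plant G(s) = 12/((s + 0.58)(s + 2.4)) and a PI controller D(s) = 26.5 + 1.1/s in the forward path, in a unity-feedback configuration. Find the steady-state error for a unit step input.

The open loop D(s)G(s) has a pole at the origin (type 1), so the static position error constant is infinite and e_ss = 1/(1+∞) = 0.

0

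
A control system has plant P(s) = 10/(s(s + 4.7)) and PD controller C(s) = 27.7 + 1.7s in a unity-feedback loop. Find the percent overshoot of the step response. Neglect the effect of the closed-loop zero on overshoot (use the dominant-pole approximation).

6.71%

Forward path: (27.7 + 1.7s)·10/(s(s+4.7)). The closed-loop characteristic equation is s² + (4.7 + 10·1.7)s + 10·27.7 = 0.
That is s² + 21.7s + 277 = 0, so ω_n = 16.64 rad/s and ζ = 21.7/(2·16.64) = 0.6519.
%OS = 100·exp(−πζ/√(1−ζ²)) = 6.71%.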